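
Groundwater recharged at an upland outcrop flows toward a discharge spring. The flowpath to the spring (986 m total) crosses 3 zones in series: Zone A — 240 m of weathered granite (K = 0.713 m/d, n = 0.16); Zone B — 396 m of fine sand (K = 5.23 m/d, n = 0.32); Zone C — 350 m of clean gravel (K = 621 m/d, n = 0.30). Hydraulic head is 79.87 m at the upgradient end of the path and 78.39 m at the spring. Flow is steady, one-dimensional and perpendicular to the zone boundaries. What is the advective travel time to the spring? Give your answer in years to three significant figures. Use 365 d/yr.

Total head drop ΔH = 79.87 − 78.39 = 1.48 m
Steady 1-D flow in series ⇒ the Darcy flux q is identical in every zone and the zone head losses add (resistances L/K in series).
Σ(L/K) = 240/0.713 + 396/5.23 + 350/621 = 336.6 + 75.72 + 0.5636 = 412.9 d
q = ΔH / Σ(L/K) = 1.48 / 412.9 = 0.003585 m/d (same in every zone)
Zone A: v = q/n = 0.003585/0.16 = 0.02240 m/d → t_A = 240/0.02240 = 10710 d
Zone B: v = q/n = 0.003585/0.32 = 0.01120 m/d → t_B = 396/0.01120 = 35350 d
Zone C: v = q/n = 0.003585/0.30 = 0.01195 m/d → t_C = 350/0.01195 = 29290 d
Total t = 10710 + 35350 + 29290 = 75360 d
   = 75360 / 365 = 206 yr

206 years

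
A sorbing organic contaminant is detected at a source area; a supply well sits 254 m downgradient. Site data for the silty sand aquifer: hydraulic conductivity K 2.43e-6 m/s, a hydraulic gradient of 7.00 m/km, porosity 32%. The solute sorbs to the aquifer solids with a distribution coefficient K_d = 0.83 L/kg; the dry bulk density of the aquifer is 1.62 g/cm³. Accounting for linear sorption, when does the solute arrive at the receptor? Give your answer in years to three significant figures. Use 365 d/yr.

K = 2.43e-6 m/s × 86400 s/d = 0.2100 m/d
Darcy flux q = K·i = 0.2100 × 0.0070 = 0.001470 m/d
Average linear velocity = 0.001470 / 0.32 = 0.004593 m/d
Retardation R = 1 + ρ_b·K_d/n = 1 + 1.62×0.83/0.32 = 5.202
Contaminant velocity v_c = v/R = 0.004593/5.202 = 8.829e-4 m/d
t = L/v_c = 254/8.829e-4 = 287700 d
   = 287700/365 = 788 yr

788 years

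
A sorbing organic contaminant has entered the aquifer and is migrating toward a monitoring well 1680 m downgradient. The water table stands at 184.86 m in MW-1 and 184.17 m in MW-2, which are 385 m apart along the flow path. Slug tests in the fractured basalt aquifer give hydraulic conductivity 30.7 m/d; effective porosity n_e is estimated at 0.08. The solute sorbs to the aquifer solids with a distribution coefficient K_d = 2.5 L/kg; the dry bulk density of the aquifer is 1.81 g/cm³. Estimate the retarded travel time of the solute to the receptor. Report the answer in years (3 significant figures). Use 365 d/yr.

Hydraulic gradient i = (184.86 − 184.17) / 385 = 0.69 / 385 = 0.001792
q = Ki = 30.7 × 0.001792 = 0.05502 m/d
Average linear velocity = 0.05502 / 0.08 = 0.6878 m/d
Retardation R = 1 + ρ_b·K_d/n = 1 + 1.81×2.5/0.08 = 57.56
Contaminant velocity v_c = v/R = 0.6878/57.56 = 0.01195 m/d
t = L/v_c = 1680/0.01195 = 140600 d
   = 140600/365 = 385 yr

385 years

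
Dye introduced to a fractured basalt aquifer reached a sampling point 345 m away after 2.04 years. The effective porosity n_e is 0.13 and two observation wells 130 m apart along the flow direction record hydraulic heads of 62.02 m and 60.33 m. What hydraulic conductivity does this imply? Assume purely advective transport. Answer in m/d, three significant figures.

Hydraulic gradient i = (62.02 − 60.33) / 130 = 1.69 / 130 = 0.01300
t = 2.04 years = 744.6 d
v = L / t = 345 / 744.6 = 0.4633 m/d
K = v · n / i = 0.4633 × 0.13 / 0.01300 = 4.63 m/d

4.63 m/d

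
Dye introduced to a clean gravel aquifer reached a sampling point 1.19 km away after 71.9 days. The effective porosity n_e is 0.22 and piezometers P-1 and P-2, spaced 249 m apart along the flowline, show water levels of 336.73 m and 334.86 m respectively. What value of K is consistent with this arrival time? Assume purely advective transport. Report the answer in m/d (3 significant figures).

Hydraulic gradient i = (336.73 − 334.86) / 249 = 1.87 / 249 = 0.007510
L = 1.19 km = 1190 m
v = L / t = 1190 / 71.9 = 16.55 m/d
K = v · n / i = 16.55 × 0.22 / 0.007510 = 485 m/d

485 m/d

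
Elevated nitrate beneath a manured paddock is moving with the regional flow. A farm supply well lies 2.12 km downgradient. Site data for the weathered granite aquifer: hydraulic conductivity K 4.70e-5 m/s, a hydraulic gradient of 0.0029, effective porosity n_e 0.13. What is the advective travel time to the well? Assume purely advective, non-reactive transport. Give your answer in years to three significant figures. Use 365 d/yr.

64.1 years

K = 4.70e-5 m/s × 86400 s/d = 4.061 m/d
Darcy flux q = K·i = 4.061 × 0.0029 = 0.01178 m/d
v_s = q/n_e = 0.01178/0.13 = 0.09059 m/d
L = 2.12 km = 2120 m
t = L / v = 2120 / 0.09059 = 23400 d
   = 23400 / 365 = 64.1 yr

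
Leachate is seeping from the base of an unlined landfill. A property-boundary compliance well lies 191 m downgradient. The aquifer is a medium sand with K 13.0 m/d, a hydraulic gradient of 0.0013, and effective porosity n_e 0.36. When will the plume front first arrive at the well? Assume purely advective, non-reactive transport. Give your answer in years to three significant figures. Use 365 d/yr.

11.1 years

Darcy flux q = K·i = 13.0 × 0.0013 = 0.01690 m/d
Seepage velocity v = q / n = 0.01690 / 0.36 = 0.04694 m/d
t = L / v = 191 / 0.04694 = 4069 d
   = 4069 / 365 = 11.1 yr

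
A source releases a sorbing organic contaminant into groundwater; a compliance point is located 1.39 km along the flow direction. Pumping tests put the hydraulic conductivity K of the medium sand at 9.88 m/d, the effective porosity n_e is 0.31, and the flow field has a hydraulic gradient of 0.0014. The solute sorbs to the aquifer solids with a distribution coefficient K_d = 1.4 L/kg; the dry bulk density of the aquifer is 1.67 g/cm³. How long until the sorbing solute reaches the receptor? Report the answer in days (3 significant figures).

Darcy flux q = K·i = 9.88 × 0.0014 = 0.01383 m/d
v_s = q/n_e = 0.01383/0.31 = 0.04462 m/d
Retardation R = 1 + ρ_b·K_d/n = 1 + 1.67×1.4/0.31 = 8.542
Contaminant velocity v_c = v/R = 0.04462/8.542 = 0.005224 m/d
L = 1.39 km = 1390 m
t = L/v_c = 1390/0.005224 = 266100 d

266000 days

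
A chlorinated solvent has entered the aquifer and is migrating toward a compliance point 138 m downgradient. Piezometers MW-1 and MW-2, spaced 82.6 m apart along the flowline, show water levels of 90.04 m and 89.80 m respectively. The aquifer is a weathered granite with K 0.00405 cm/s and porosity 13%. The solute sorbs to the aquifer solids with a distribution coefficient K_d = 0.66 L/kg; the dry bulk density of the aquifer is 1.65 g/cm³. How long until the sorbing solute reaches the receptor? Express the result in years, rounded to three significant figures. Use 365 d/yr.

Hydraulic gradient i = (90.04 − 89.80) / 82.6 = 0.24 / 82.6 = 0.002906
K = 0.00405 cm/s × 864 = 3.499 m/d
Darcy flux q = K·i = 3.499 × 0.002906 = 0.01017 m/d
v = Ki/n = 3.499·0.002906/0.13 = 0.07821 m/d
Retardation R = 1 + ρ_b·K_d/n = 1 + 1.65×0.66/0.13 = 9.377
Contaminant velocity v_c = v/R = 0.07821/9.377 = 0.008341 m/d
t = L/v_c = 138/0.008341 = 16550 d
   = 16550/365 = 45.3 yr

45.3 years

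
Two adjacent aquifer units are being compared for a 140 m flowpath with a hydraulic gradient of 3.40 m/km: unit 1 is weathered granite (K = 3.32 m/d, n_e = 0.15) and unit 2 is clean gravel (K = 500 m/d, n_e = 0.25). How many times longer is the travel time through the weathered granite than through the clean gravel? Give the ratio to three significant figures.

90.4

Unit 1 (weathered granite): v = 3.32×0.0034/0.15 = 0.07525 m/d, t = 140/0.07525 = 1860 d
Unit 2 (clean gravel): v = 500×0.0034/0.25 = 6.800 m/d, t = 140/6.800 = 20.59 d
t(weathered granite) / t(clean gravel) = 1860/20.59 = 90.4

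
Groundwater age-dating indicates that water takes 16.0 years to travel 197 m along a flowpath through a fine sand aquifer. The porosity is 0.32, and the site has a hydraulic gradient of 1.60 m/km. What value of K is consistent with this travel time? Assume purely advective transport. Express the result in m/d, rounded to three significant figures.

t = 16.0 years = 5840 d
v = L / t = 197 / 5840 = 0.03373 m/d
K = v · n / i = 0.03373 × 0.32 / 0.0016 = 6.75 m/d

6.75 m/d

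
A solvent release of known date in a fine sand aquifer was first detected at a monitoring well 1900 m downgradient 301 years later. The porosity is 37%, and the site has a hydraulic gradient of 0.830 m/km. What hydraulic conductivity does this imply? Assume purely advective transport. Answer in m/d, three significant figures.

t = 301 years = 109900 d
v = L / t = 1900 / 109900 = 0.01729 m/d
K = v · n / i = 0.01729 × 0.37 / 8.3e-4 = 7.71 m/d

7.71 m/d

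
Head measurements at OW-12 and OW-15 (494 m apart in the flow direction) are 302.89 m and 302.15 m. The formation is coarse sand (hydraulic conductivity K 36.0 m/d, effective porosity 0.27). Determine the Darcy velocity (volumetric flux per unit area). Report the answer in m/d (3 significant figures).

Hydraulic gradient i = (302.89 − 302.15) / 494 = 0.74 / 494 = 0.001498
q = Ki = 36.0 × 0.001498 = 0.05393 m/d

0.0539 m/d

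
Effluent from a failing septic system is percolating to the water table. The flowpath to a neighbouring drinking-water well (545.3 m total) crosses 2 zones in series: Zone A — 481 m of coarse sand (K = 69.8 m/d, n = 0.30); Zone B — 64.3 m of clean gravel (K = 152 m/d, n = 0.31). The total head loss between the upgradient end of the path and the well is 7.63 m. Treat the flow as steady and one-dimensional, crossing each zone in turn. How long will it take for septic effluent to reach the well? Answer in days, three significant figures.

157 days

Continuity: the same q passes through each zone, so ΔH = q·Σ(L_j/K_j) — the zones act as resistances in series.
Σ(L/K) = 481/69.8 + 64.3/152 = 6.891 + 0.4230 = 7.314 d
q = ΔH / Σ(L/K) = 7.63 / 7.314 = 1.043 m/d (same in every zone)
Zone A: v = q/n = 1.043/0.30 = 3.477 m/d → t_A = 481/3.477 = 138.3 d
Zone B: v = q/n = 1.043/0.31 = 3.365 m/d → t_B = 64.3/3.365 = 19.11 d
Total t = 138.3 + 19.11 = 157.4 d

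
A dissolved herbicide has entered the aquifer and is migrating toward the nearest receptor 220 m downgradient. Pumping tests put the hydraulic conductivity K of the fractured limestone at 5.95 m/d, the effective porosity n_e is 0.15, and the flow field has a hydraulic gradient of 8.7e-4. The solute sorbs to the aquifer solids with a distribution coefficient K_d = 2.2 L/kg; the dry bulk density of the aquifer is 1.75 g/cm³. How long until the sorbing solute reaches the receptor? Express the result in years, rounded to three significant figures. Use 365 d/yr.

466 years

Darcy flux q = K·i = 5.95 × 8.7e-4 = 0.005177 m/d
Seepage velocity v = q / n = 0.005177 / 0.15 = 0.03451 m/d
Retardation R = 1 + ρ_b·K_d/n = 1 + 1.75×2.2/0.15 = 26.67
Contaminant velocity v_c = v/R = 0.03451/26.67 = 0.001294 m/d
t = L/v_c = 220/0.001294 = 170000 d
   = 170000/365 = 466 yr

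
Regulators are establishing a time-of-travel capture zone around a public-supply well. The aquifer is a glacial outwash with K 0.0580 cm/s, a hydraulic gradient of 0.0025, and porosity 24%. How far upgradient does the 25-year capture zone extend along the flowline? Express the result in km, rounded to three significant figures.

4.76 km

K = 0.0580 cm/s × 864 = 50.11 m/d
Specific discharge q = 50.11 × 0.0025 = 0.1253 m/d
v_s = q/n_e = 0.1253/0.24 = 0.5220 m/d
T = 25 yr × 365 = 9125 d
L = v × T = 0.5220 × 9125 = 4763 m
   = 4.76 km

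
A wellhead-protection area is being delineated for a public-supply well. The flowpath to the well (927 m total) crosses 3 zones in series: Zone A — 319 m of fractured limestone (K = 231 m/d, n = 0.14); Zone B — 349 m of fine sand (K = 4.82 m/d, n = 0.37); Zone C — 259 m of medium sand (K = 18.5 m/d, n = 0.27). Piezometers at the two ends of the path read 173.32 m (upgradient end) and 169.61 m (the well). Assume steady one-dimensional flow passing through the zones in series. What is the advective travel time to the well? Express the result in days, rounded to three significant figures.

5770 days

Total head drop ΔH = 173.32 − 169.61 = 3.71 m
Steady 1-D flow in series ⇒ the Darcy flux q is identical in every zone and the zone head losses add (resistances L/K in series).
Σ(L/K) = 319/231 + 349/4.82 + 259/18.5 = 1.381 + 72.41 + 14.00 = 87.79 d
q = ΔH / Σ(L/K) = 3.71 / 87.79 = 0.04226 m/d (same in every zone)
Zone A: v = q/n = 0.04226/0.14 = 0.3019 m/d → t_A = 319/0.3019 = 1057 d
Zone B: v = q/n = 0.04226/0.37 = 0.1142 m/d → t_B = 349/0.1142 = 3056 d
Zone C: v = q/n = 0.04226/0.27 = 0.1565 m/d → t_C = 259/0.1565 = 1655 d
Total t = 1057 + 3056 + 1655 = 5767 d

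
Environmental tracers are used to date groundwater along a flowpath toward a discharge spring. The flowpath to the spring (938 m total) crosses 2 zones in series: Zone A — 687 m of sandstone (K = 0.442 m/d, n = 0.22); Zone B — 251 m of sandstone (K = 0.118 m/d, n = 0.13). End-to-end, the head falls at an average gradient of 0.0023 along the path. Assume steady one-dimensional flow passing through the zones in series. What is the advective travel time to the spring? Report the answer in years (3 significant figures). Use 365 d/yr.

For zones in series the flux q is common to all zones; the equivalent conductivity is the harmonic (thickness-weighted) mean, K_eq = L_total / Σ(L_j/K_j).
Σ(L/K) = 687/0.442 + 251/0.118 = 1554 + 2127 = 3681 d
K_eq = L_total / Σ(L/K) = 938 / 3681 = 0.2548 m/d
q = K_eq · i = 0.2548 × 0.0023 = 5.860e-4 m/d (same in every zone)
Zone A: v = q/n = 5.860e-4/0.22 = 0.002664 m/d → t_A = 687/0.002664 = 257900 d
Zone B: v = q/n = 5.860e-4/0.13 = 0.004508 m/d → t_B = 251/0.004508 = 55680 d
Total t = 257900 + 55680 = 313600 d
   = 313600 / 365 = 859 yr

859 years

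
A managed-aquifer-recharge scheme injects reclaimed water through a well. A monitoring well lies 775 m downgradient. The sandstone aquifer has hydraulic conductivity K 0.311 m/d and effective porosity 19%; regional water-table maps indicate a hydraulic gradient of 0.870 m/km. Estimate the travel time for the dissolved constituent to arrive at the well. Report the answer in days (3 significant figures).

Specific discharge q = 0.311 × 8.7e-4 = 2.706e-4 m/d
v = Ki/n = 0.311·8.7e-4/0.19 = 0.001424 m/d
t = L / v = 775 / 0.001424 = 544200 d

544000 days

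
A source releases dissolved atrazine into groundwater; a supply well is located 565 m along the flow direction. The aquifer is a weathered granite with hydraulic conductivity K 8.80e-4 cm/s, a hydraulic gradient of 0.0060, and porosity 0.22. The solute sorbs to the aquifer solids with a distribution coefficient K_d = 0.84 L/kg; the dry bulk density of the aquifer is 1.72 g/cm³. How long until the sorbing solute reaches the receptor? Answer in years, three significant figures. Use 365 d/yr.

K = 8.80e-4 cm/s × 864 = 0.7603 m/d
q = Ki = 0.7603 × 0.0060 = 0.004562 m/d
Seepage velocity v = q / n = 0.004562 / 0.22 = 0.02074 m/d
Retardation R = 1 + ρ_b·K_d/n = 1 + 1.72×0.84/0.22 = 7.567
Contaminant velocity v_c = v/R = 0.02074/7.567 = 0.002740 m/d
t = L/v_c = 565/0.002740 = 206200 d
   = 206200/365 = 565 yr

565 years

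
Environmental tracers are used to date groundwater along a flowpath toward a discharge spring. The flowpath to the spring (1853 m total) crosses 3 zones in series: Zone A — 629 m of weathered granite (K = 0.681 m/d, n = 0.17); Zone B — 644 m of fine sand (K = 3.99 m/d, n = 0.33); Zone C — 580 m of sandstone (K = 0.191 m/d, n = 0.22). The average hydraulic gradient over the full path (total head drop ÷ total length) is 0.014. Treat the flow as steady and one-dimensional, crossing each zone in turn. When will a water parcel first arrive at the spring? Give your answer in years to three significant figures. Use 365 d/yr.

Steady 1-D flow in series ⇒ the Darcy flux q is identical in every zone and the zone head losses add (resistances L/K in series).
Σ(L/K) = 629/0.681 + 644/3.99 + 580/0.191 = 923.6 + 161.4 + 3037 = 4122 d
K_eq = L_total / Σ(L/K) = 1853 / 4122 = 0.4496 m/d
q = K_eq · i = 0.4496 × 0.014 = 0.006294 m/d (same in every zone)
Zone A: v = q/n = 0.006294/0.17 = 0.03702 m/d → t_A = 629/0.03702 = 16990 d
Zone B: v = q/n = 0.006294/0.33 = 0.01907 m/d → t_B = 644/0.01907 = 33770 d
Zone C: v = q/n = 0.006294/0.22 = 0.02861 m/d → t_C = 580/0.02861 = 20270 d
Total t = 16990 + 33770 + 20270 = 71030 d
   = 71030 / 365 = 195 yr

195 years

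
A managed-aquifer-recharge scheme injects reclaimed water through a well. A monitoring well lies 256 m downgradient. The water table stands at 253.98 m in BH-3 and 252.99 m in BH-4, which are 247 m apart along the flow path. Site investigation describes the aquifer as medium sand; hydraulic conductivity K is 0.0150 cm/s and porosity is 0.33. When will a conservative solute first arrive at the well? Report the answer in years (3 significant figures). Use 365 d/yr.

Hydraulic gradient i = (253.98 − 252.99) / 247 = 0.99 / 247 = 0.004008
K = 0.0150 cm/s × 864 = 12.96 m/d
Specific discharge q = 12.96 × 0.004008 = 0.05194 m/d
v = Ki/n = 12.96·0.004008/0.33 = 0.1574 m/d
t = L / v = 256 / 0.1574 = 1626 d
   = 1626 / 365 = 4.46 yr

4.46 years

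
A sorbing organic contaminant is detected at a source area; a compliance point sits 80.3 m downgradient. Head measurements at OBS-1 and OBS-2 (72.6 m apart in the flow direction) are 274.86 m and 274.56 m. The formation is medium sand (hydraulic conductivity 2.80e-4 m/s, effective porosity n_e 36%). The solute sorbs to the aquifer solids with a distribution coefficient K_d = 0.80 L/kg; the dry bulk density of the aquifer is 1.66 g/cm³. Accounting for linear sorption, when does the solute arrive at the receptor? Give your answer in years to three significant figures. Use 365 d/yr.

3.71 years

Hydraulic gradient i = (274.86 − 274.56) / 72.6 = 0.30 / 72.6 = 0.004132
K = 2.80e-4 m/s × 86400 s/d = 24.19 m/d
Specific discharge q = 24.19 × 0.004132 = 0.09997 m/d
v_s = q/n_e = 0.09997/0.36 = 0.2777 m/d
Retardation R = 1 + ρ_b·K_d/n = 1 + 1.66×0.80/0.36 = 4.689
Contaminant velocity v_c = v/R = 0.2777/4.689 = 0.05922 m/d
t = L/v_c = 80.3/0.05922 = 1356 d
   = 1356/365 = 3.71 yr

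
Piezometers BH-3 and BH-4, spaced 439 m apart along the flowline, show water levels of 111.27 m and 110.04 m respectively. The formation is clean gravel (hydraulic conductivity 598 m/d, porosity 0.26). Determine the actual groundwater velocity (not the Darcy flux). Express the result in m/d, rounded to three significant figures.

Hydraulic gradient i = (111.27 − 110.04) / 439 = 1.23 / 439 = 0.002802
Specific discharge q = 598 × 0.002802 = 1.675 m/d
v_s = q/n_e = 1.675/0.26 = 6.444 m/d

6.44 m/d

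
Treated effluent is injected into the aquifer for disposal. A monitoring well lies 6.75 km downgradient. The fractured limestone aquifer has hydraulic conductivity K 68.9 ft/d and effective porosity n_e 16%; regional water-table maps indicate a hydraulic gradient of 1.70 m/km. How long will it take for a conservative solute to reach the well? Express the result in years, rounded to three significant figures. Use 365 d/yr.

K = 68.9 ft/d × 0.3048 = 21.00 m/d
Specific discharge q = 21.00 × 0.0017 = 0.03570 m/d
v = Ki/n = 21.00·0.0017/0.16 = 0.2231 m/d
L = 6.75 km = 6750 m
t = L / v = 6750 / 0.2231 = 30250 d
   = 30250 / 365 = 82.9 yr

82.9 years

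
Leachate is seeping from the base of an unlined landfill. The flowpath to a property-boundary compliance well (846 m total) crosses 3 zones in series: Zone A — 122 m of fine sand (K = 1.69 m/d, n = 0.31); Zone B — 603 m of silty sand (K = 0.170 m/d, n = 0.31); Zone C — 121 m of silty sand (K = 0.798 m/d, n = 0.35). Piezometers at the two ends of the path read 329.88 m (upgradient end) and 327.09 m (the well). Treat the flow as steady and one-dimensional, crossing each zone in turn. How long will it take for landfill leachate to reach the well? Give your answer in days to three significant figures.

361000 days

Total head drop ΔH = 329.88 − 327.09 = 2.79 m
Continuity: the same q passes through each zone, so ΔH = q·Σ(L_j/K_j) — the zones act as resistances in series.
Σ(L/K) = 122/1.69 + 603/0.170 + 121/0.798 = 72.19 + 3547 + 151.6 = 3771 d
q = ΔH / Σ(L/K) = 2.79 / 3771 = 7.399e-4 m/d (same in every zone)
Zone A: v = q/n = 7.399e-4/0.31 = 0.002387 m/d → t_A = 122/0.002387 = 51120 d
Zone B: v = q/n = 7.399e-4/0.31 = 0.002387 m/d → t_B = 603/0.002387 = 252600 d
Zone C: v = q/n = 7.399e-4/0.35 = 0.002114 m/d → t_C = 121/0.002114 = 57240 d
Total t = 51120 + 252600 + 57240 = 361000 d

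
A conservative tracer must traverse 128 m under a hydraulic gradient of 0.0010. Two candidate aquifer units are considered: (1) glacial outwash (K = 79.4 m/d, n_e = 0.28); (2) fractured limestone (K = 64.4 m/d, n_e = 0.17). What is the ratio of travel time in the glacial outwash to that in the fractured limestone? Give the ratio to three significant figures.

1.34

Unit 1 (glacial outwash): v = 79.4×0.0010/0.28 = 0.2836 m/d, t = 128/0.2836 = 451.4 d
Unit 2 (fractured limestone): v = 64.4×0.0010/0.17 = 0.3788 m/d, t = 128/0.3788 = 337.9 d
t(glacial outwash) / t(fractured limestone) = 451.4/337.9 = 1.34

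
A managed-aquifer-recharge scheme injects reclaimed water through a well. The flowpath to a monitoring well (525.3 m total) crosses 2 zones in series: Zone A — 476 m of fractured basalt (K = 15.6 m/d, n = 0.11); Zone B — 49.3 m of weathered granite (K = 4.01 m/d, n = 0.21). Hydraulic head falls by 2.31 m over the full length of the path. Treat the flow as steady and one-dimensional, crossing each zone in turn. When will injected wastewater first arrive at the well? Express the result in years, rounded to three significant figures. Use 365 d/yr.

3.18 years

Steady 1-D flow in series ⇒ the Darcy flux q is identical in every zone and the zone head losses add (resistances L/K in series).
Σ(L/K) = 476/15.6 + 49.3/4.01 = 30.51 + 12.29 = 42.81 d
q = ΔH / Σ(L/K) = 2.31 / 42.81 = 0.05396 m/d (same in every zone)
Zone A: v = q/n = 0.05396/0.11 = 0.4906 m/d → t_A = 476/0.4906 = 970.3 d
Zone B: v = q/n = 0.05396/0.21 = 0.2570 m/d → t_B = 49.3/0.2570 = 191.9 d
Total t = 970.3 + 191.9 = 1162 d
   = 1162 / 365 = 3.18 yr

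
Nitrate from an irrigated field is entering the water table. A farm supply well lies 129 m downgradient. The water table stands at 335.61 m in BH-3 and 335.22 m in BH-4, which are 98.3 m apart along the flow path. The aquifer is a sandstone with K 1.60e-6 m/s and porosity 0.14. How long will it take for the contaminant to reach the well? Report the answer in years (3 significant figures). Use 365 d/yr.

90.2 years

Hydraulic gradient i = (335.61 − 335.22) / 98.3 = 0.39 / 98.3 = 0.003967
K = 1.60e-6 m/s × 86400 s/d = 0.1382 m/d
q = Ki = 0.1382 × 0.003967 = 5.485e-4 m/d
v = Ki/n = 0.1382·0.003967/0.14 = 0.003918 m/d
t = L / v = 129 / 0.003918 = 32930 d
   = 32930 / 365 = 90.2 yr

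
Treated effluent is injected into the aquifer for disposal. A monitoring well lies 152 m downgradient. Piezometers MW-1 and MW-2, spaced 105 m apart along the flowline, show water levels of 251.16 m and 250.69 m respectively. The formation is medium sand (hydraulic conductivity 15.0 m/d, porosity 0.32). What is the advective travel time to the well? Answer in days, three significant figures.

Hydraulic gradient i = (251.16 − 250.69) / 105 = 0.47 / 105 = 0.004476
Specific discharge q = 15.0 × 0.004476 = 0.06714 m/d
Seepage velocity v = q / n = 0.06714 / 0.32 = 0.2098 m/d
t = L / v = 152 / 0.2098 = 724.4 d

724 days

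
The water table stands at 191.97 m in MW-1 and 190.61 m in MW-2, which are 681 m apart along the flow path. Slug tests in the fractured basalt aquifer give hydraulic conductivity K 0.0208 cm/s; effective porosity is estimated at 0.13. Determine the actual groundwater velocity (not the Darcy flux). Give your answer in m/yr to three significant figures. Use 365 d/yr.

Hydraulic gradient i = (191.97 − 190.61) / 681 = 1.36 / 681 = 0.001997
K = 0.0208 cm/s × 864 = 17.97 m/d
Darcy flux q = K·i = 17.97 × 0.001997 = 0.03589 m/d
v_s = q/n_e = 0.03589/0.13 = 0.2761 m/d
   = 0.2761 × 365 = 101 m/yr

101 m/yr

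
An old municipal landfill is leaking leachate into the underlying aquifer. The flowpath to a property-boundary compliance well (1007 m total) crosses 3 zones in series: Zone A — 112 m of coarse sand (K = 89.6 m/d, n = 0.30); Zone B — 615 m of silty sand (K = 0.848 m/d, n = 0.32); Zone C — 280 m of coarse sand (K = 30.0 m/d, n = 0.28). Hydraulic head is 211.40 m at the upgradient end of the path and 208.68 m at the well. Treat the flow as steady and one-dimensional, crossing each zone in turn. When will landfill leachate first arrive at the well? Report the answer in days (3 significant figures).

Total head drop ΔH = 211.40 − 208.68 = 2.72 m
Continuity: the same q passes through each zone, so ΔH = q·Σ(L_j/K_j) — the zones act as resistances in series.
Σ(L/K) = 112/89.6 + 615/0.848 + 280/30.0 = 1.250 + 725.2 + 9.333 = 735.8 d
q = ΔH / Σ(L/K) = 2.72 / 735.8 = 0.003697 m/d (same in every zone)
Zone A: v = q/n = 0.003697/0.30 = 0.01232 m/d → t_A = 112/0.01232 = 9090 d
Zone B: v = q/n = 0.003697/0.32 = 0.01155 m/d → t_B = 615/0.01155 = 53240 d
Zone C: v = q/n = 0.003697/0.28 = 0.01320 m/d → t_C = 280/0.01320 = 21210 d
Total t = 9090 + 53240 + 21210 = 83540 d

83500 days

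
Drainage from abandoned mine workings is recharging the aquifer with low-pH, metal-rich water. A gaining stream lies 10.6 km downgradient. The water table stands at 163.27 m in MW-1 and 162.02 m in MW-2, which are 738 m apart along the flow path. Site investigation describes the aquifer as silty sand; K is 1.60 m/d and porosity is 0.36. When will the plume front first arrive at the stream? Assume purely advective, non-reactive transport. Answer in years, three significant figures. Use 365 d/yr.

3860 years

Hydraulic gradient i = (163.27 − 162.02) / 738 = 1.25 / 738 = 0.001694
Darcy flux q = K·i = 1.60 × 0.001694 = 0.002710 m/d
Average linear velocity = 0.002710 / 0.36 = 0.007528 m/d
L = 10.6 km = 10600 m
t = L / v = 10600 / 0.007528 = 1.408e6 d
   = 1.408e6 / 365 = 3860 yr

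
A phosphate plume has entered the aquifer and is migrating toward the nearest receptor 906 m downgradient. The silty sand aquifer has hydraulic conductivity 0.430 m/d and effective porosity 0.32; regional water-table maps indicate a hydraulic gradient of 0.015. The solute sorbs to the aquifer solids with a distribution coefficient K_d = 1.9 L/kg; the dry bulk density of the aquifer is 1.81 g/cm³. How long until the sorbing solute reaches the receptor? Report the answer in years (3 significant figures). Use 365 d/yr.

1450 years

Specific discharge q = 0.430 × 0.015 = 0.006450 m/d
Average linear velocity = 0.006450 / 0.32 = 0.02016 m/d
Retardation R = 1 + ρ_b·K_d/n = 1 + 1.81×1.9/0.32 = 11.75
Contaminant velocity v_c = v/R = 0.02016/11.75 = 0.001716 m/d
t = L/v_c = 906/0.001716 = 528000 d
   = 528000/365 = 1450 yr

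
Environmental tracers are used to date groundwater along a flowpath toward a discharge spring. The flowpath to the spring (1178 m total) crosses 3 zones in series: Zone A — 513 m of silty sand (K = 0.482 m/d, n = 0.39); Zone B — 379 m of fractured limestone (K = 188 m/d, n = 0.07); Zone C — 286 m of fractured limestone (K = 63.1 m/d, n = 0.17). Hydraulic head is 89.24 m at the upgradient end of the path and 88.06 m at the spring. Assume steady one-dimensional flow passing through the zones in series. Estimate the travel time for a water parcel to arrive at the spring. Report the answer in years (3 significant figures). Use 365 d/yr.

Total head drop ΔH = 89.24 − 88.06 = 1.18 m
Continuity: the same q passes through each zone, so ΔH = q·Σ(L_j/K_j) — the zones act as resistances in series.
Σ(L/K) = 513/0.482 + 379/188 + 286/63.1 = 1064 + 2.016 + 4.532 = 1071 d
q = ΔH / Σ(L/K) = 1.18 / 1071 = 0.001102 m/d (same in every zone)
Zone A: v = q/n = 0.001102/0.39 = 0.002825 m/d → t_A = 513/0.002825 = 181600 d
Zone B: v = q/n = 0.001102/0.07 = 0.01574 m/d → t_B = 379/0.01574 = 24080 d
Zone C: v = q/n = 0.001102/0.17 = 0.006482 m/d → t_C = 286/0.006482 = 44120 d
Total t = 181600 + 24080 + 44120 = 249800 d
   = 249800 / 365 = 684 yr

684 years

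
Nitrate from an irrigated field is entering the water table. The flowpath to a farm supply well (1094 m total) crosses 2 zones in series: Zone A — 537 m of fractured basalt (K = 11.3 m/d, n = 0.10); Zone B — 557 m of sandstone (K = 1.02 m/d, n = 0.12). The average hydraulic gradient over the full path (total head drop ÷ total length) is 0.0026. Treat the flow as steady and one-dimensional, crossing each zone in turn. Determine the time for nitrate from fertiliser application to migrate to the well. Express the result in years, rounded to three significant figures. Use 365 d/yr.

68.9 years

For zones in series the flux q is common to all zones; the equivalent conductivity is the harmonic (thickness-weighted) mean, K_eq = L_total / Σ(L_j/K_j).
Σ(L/K) = 537/11.3 + 557/1.02 = 47.52 + 546.1 = 593.6 d
K_eq = L_total / Σ(L/K) = 1094 / 593.6 = 1.843 m/d
q = K_eq · i = 1.843 × 0.0026 = 0.004792 m/d (same in every zone)
Zone A: v = q/n = 0.004792/0.10 = 0.04792 m/d → t_A = 537/0.04792 = 11210 d
Zone B: v = q/n = 0.004792/0.12 = 0.03993 m/d → t_B = 557/0.03993 = 13950 d
Total t = 11210 + 13950 = 25160 d
   = 25160 / 365 = 68.9 yr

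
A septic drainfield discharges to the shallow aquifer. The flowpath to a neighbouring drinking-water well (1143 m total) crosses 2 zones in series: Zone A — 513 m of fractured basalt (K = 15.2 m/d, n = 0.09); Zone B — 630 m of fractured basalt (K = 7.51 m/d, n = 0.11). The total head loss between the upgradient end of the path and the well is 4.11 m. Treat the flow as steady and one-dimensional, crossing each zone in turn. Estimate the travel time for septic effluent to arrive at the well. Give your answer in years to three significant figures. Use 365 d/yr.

9.05 years

Continuity: the same q passes through each zone, so ΔH = q·Σ(L_j/K_j) — the zones act as resistances in series.
Σ(L/K) = 513/15.2 + 630/7.51 = 33.75 + 83.89 = 117.6 d
q = ΔH / Σ(L/K) = 4.11 / 117.6 = 0.03494 m/d (same in every zone)
Zone A: v = q/n = 0.03494/0.09 = 0.3882 m/d → t_A = 513/0.3882 = 1321 d
Zone B: v = q/n = 0.03494/0.11 = 0.3176 m/d → t_B = 630/0.3176 = 1984 d
Total t = 1321 + 1984 = 3305 d
   = 3305 / 365 = 9.05 yr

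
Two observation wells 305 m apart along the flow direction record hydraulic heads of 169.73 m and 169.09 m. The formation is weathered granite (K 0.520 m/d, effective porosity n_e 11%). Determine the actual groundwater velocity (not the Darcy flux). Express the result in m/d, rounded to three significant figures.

Hydraulic gradient i = (169.73 − 169.09) / 305 = 0.64 / 305 = 0.002098
Darcy flux q = K·i = 0.520 × 0.002098 = 0.001091 m/d
Average linear velocity = 0.001091 / 0.11 = 0.009920 m/d

0.00992 m/d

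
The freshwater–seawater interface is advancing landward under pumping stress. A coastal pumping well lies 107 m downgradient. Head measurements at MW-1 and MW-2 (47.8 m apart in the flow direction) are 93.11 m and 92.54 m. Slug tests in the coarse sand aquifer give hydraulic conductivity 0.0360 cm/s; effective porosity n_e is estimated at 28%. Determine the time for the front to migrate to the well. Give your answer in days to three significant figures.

Hydraulic gradient i = (93.11 − 92.54) / 47.8 = 0.57 / 47.8 = 0.01192
K = 0.0360 cm/s × 864 = 31.10 m/d
Darcy flux q = K·i = 31.10 × 0.01192 = 0.3709 m/d
Seepage velocity v = q / n = 0.3709 / 0.28 = 1.325 m/d
t = L / v = 107 / 1.325 = 80.78 d

80.8 days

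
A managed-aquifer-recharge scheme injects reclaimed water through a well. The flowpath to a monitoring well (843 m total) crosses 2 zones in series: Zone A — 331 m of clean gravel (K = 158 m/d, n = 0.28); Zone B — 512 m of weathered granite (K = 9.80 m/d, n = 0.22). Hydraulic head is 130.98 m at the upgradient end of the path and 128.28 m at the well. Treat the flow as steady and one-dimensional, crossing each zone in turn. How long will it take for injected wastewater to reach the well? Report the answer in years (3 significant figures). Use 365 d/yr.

Total head drop ΔH = 130.98 − 128.28 = 2.70 m
Steady 1-D flow in series ⇒ the Darcy flux q is identical in every zone and the zone head losses add (resistances L/K in series).
Σ(L/K) = 331/158 + 512/9.80 = 2.095 + 52.24 = 54.34 d
q = ΔH / Σ(L/K) = 2.70 / 54.34 = 0.04969 m/d (same in every zone)
Zone A: v = q/n = 0.04969/0.28 = 0.1775 m/d → t_A = 331/0.1775 = 1865 d
Zone B: v = q/n = 0.04969/0.22 = 0.2259 m/d → t_B = 512/0.2259 = 2267 d
Total t = 1865 + 2267 = 4132 d
   = 4132 / 365 = 11.3 yr

11.3 years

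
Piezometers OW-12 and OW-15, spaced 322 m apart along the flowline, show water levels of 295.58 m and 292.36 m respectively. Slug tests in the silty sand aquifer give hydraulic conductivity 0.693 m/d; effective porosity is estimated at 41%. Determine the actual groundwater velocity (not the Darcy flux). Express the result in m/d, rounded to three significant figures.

0.0169 m/d

Hydraulic gradient i = (295.58 − 292.36) / 322 = 3.22 / 322 = 0.01000
q = Ki = 0.693 × 0.01000 = 0.006930 m/d
Seepage velocity v = q / n = 0.006930 / 0.41 = 0.01690 m/d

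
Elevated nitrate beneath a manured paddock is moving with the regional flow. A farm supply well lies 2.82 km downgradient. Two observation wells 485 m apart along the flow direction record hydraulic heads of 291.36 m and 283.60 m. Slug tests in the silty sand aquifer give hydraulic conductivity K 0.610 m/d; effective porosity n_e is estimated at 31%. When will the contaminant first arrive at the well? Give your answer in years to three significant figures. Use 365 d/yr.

Hydraulic gradient i = (291.36 − 283.60) / 485 = 7.76 / 485 = 0.01600
Specific discharge q = 0.610 × 0.01600 = 0.009760 m/d
v = Ki/n = 0.610·0.01600/0.31 = 0.03148 m/d
L = 2.82 km = 2820 m
t = L / v = 2820 / 0.03148 = 89570 d
   = 89570 / 365 = 245 yr

245 years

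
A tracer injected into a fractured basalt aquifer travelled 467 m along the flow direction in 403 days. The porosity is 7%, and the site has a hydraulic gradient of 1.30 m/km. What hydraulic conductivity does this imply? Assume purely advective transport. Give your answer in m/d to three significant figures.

62.4 m/d

v = L / t = 467 / 403 = 1.159 m/d
K = v · n / i = 1.159 × 0.07 / 0.0013 = 62.4 m/d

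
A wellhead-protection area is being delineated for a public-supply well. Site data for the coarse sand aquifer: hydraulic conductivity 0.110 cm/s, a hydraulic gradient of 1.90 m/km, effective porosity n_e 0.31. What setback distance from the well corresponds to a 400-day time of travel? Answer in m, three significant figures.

233 m

K = 0.110 cm/s × 864 = 95.04 m/d
Darcy flux q = K·i = 95.04 × 0.0019 = 0.1806 m/d
Average linear velocity = 0.1806 / 0.31 = 0.5825 m/d
L = v × T = 0.5825 × 400 = 233.0 m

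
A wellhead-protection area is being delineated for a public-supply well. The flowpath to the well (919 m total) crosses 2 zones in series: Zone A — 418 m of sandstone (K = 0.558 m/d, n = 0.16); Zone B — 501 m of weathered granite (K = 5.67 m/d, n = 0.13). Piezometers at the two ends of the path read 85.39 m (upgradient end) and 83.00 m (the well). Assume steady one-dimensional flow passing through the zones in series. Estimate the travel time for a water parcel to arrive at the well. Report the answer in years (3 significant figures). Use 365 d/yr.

Total head drop ΔH = 85.39 − 83.00 = 2.39 m
Continuity: the same q passes through each zone, so ΔH = q·Σ(L_j/K_j) — the zones act as resistances in series.
Σ(L/K) = 418/0.558 + 501/5.67 = 749.1 + 88.36 = 837.5 d
q = ΔH / Σ(L/K) = 2.39 / 837.5 = 0.002854 m/d (same in every zone)
Zone A: v = q/n = 0.002854/0.16 = 0.01784 m/d → t_A = 418/0.01784 = 23430 d
Zone B: v = q/n = 0.002854/0.13 = 0.02195 m/d → t_B = 501/0.02195 = 22820 d
Total t = 23430 + 22820 = 46260 d
   = 46260 / 365 = 127 yr

127 years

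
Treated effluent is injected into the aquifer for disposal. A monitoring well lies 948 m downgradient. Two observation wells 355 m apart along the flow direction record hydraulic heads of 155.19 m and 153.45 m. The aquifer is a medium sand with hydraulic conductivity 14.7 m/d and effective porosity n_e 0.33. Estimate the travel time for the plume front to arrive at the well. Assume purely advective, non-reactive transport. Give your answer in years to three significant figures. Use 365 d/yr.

Hydraulic gradient i = (155.19 − 153.45) / 355 = 1.74 / 355 = 0.004901
q = Ki = 14.7 × 0.004901 = 0.07205 m/d
Average linear velocity = 0.07205 / 0.33 = 0.2183 m/d
t = L / v = 948 / 0.2183 = 4342 d
   = 4342 / 365 = 11.9 yr

11.9 years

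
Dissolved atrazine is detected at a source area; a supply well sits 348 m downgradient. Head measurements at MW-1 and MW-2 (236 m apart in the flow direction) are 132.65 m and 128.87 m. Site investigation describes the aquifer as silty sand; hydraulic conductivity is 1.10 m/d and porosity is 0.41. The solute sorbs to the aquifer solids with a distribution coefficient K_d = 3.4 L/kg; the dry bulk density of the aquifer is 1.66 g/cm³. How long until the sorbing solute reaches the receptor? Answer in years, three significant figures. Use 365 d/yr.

Hydraulic gradient i = (132.65 − 128.87) / 236 = 3.78 / 236 = 0.01602
Darcy flux q = K·i = 1.10 × 0.01602 = 0.01762 m/d
v_s = q/n_e = 0.01762/0.41 = 0.04297 m/d
Retardation R = 1 + ρ_b·K_d/n = 1 + 1.66×3.4/0.41 = 14.77
Contaminant velocity v_c = v/R = 0.04297/14.77 = 0.002910 m/d
t = L/v_c = 348/0.002910 = 119600 d
   = 119600/365 = 328 yr

328 years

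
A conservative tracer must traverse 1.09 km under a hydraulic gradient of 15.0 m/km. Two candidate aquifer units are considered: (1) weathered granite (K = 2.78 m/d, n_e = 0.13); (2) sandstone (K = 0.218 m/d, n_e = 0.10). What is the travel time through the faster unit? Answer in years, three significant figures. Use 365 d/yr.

Unit 1 (weathered granite): v = 2.78×0.015/0.13 = 0.3208 m/d, t = 1090/0.3208 = 3398 d
Unit 2 (sandstone): v = 0.218×0.015/0.10 = 0.03270 m/d, t = 1090/0.03270 = 33330 d
Faster: 3398 d / 365 = 9.31 yr

9.31 years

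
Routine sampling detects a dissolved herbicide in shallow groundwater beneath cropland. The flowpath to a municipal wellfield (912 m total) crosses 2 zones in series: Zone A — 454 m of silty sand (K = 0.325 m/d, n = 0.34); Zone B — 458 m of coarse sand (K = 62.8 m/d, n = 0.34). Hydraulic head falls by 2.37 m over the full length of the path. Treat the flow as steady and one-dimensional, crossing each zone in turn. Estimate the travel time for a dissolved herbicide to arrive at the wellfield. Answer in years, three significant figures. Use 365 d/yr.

503 years

Continuity: the same q passes through each zone, so ΔH = q·Σ(L_j/K_j) — the zones act as resistances in series.
Σ(L/K) = 454/0.325 + 458/62.8 = 1397 + 7.293 = 1404 d
q = ΔH / Σ(L/K) = 2.37 / 1404 = 0.001688 m/d (same in every zone)
Zone A: v = q/n = 0.001688/0.34 = 0.004964 m/d → t_A = 454/0.004964 = 91460 d
Zone B: v = q/n = 0.001688/0.34 = 0.004964 m/d → t_B = 458/0.004964 = 92260 d
Total t = 91460 + 92260 = 183700 d
   = 183700 / 365 = 503 yr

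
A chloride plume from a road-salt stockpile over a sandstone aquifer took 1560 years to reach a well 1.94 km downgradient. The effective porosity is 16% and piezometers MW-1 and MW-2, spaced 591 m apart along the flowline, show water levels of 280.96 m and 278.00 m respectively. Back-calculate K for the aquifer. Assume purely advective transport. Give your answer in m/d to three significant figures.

Hydraulic gradient i = (280.96 − 278.00) / 591 = 2.96 / 591 = 0.005008
t = 1560 years = 569400 d
L = 1.94 km = 1940 m
v = L / t = 1940 / 569400 = 0.003407 m/d
K = v · n / i = 0.003407 × 0.16 / 0.005008 = 0.109 m/d

0.109 m/d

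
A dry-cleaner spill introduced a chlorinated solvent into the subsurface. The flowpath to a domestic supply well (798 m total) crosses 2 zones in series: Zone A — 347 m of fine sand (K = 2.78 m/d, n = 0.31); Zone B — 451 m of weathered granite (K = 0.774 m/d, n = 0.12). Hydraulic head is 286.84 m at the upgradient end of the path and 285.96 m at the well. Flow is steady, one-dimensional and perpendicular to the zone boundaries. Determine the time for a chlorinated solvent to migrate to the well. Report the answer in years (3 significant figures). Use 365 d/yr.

356 years

Total head drop ΔH = 286.84 − 285.96 = 0.88 m
Steady 1-D flow in series ⇒ the Darcy flux q is identical in every zone and the zone head losses add (resistances L/K in series).
Σ(L/K) = 347/2.78 + 451/0.774 = 124.8 + 582.7 = 707.5 d
q = ΔH / Σ(L/K) = 0.88 / 707.5 = 0.001244 m/d (same in every zone)
Zone A: v = q/n = 0.001244/0.31 = 0.004012 m/d → t_A = 347/0.004012 = 86480 d
Zone B: v = q/n = 0.001244/0.12 = 0.01037 m/d → t_B = 451/0.01037 = 43510 d
Total t = 86480 + 43510 = 130000 d
   = 130000 / 365 = 356 yr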